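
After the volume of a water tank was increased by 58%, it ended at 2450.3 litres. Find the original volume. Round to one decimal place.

1550.8 litres

The overall multiplier applied was 1.58.
So the original volume was 2450.3 ÷ 1.58 ≈ 1550.8 litres.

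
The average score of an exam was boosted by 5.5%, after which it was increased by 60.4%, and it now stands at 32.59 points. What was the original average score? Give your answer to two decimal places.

The overall multiplier applied was 1.055 × 1.604 = 1.69222.
So the original average score was 32.59 ÷ 1.69222 ≈ 19.26 points.

19.26 points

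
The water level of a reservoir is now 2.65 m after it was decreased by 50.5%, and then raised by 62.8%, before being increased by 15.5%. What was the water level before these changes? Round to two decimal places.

2.85 m

The overall multiplier applied was 0.495 × 1.628 × 1.155 = 0.9307683.
So the original water level was 2.65 ÷ 0.9307683 ≈ 2.85 m.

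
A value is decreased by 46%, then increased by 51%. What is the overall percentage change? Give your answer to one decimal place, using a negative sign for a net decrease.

-18.5%

The combined multiplier is 0.54 × 1.51 = 0.8154.
That corresponds to a decrease of 18.5%.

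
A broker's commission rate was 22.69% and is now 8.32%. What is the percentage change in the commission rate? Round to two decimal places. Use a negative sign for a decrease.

-63.33%

The change is 8.32 − 22.69 = -14.37 percentage points.
Relative to the original 22.69%, that is -14.37 ÷ 22.69 ≈ -63.33%.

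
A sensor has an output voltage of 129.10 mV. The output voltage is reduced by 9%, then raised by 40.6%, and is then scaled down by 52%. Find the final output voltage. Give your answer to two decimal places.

79.29 mV

Each change multiplies by a factor: 0.91 × 1.406 × 0.48 = 0.6141408.
129.10 × 0.6141408 = 79.28557728 ≈ 79.29.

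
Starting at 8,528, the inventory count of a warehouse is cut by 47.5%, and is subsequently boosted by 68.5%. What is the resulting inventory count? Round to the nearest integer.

Each change multiplies by a factor: 0.525 × 1.685 = 0.884625.
8,528 × 0.884625 = 7544.082 ≈ 7,544.

7,544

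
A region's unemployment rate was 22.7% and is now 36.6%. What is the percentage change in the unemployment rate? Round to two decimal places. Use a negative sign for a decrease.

The change is 36.6 − 22.7 = 13.9 percentage points.
Relative to the original 22.7%, that is 13.9 ÷ 22.7 ≈ 61.23%.

61.23%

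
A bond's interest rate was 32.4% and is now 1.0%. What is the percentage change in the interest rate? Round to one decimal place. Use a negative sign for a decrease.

The change is 1.0 − 32.4 = -31.4 percentage points.
Relative to the original 32.4%, that is -31.4 ÷ 32.4 ≈ -96.9%.

-96.9%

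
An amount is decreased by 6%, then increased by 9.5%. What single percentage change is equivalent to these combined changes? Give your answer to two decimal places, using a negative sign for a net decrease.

2.93%

The combined multiplier is 0.94 × 1.095 = 1.0293.
That corresponds to an increase of 2.93%.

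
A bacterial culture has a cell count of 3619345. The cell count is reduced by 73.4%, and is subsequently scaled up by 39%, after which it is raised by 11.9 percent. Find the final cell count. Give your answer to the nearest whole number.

1497464

After the 73.4% decrease: 3619345 × 0.266 = 962745.77.
39% increase: 962745.77 × 1.39 = 1338216.6203.
11.9% increase: 1338216.6203 × 1.119 = 1497464.3981157 ≈ 1497464.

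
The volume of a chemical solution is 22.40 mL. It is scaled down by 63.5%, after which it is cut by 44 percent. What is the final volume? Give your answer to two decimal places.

4.58 mL

Each change multiplies by a factor: 0.365 × 0.56 = 0.2044.
22.40 × 0.2044 = 4.57856 ≈ 4.58.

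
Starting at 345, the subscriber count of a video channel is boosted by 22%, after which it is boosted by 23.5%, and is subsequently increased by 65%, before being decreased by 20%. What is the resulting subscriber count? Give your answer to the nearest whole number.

Apply the 22% increase: 345 × 1.22 = 420.9.
After the 23.5% increase: 420.9 × 1.235 = 519.8115.
After the 65% increase: 519.8115 × 1.65 = 857.688975.
After the 20% decrease: 857.688975 × 0.8 = 686.15118 ≈ 686.

686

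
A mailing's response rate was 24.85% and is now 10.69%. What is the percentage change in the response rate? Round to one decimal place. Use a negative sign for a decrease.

The change is 10.69 − 24.85 = -14.16 percentage points.
Relative to the original 24.85%, that is -14.16 ÷ 24.85 ≈ -57.0%.

-57.0%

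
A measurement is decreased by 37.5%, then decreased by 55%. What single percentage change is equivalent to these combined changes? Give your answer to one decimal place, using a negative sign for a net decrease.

The combined multiplier is 0.625 × 0.45 = 0.28125.
That corresponds to a decrease of 71.9%.

-71.9%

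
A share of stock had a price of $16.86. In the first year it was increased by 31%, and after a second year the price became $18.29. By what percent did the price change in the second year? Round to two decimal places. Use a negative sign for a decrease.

After the first year: $16.86 × 1.31 = $22.0866.
Second-year multiplier: $18.29 ÷ $22.0866 ≈ 0.828104.
That is a change of -17.19%.

-17.19%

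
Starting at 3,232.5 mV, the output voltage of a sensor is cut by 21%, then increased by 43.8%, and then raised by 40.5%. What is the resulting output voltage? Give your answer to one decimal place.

Each change multiplies by a factor: 0.79 × 1.438 × 1.405 = 1.5961081.
3,232.5 × 1.5961081 = 5159.41943325 ≈ 5,159.4.

5,159.4 mV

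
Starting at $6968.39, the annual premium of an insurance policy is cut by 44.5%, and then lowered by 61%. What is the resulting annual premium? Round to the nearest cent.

$1508.31

Apply the 44.5% decrease: $6968.39 × 0.555 = $3867.45645.
Apply the 61% decrease: $3867.45645 × 0.39 = $1508.3080155 ≈ $1508.31.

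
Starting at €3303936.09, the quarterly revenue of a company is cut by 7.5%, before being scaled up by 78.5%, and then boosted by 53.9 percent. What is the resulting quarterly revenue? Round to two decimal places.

Each change multiplies by a factor: 0.925 × 1.785 × 1.539 = 2.541081375.
€3303936.09 × 2.541081375 = €8395570.46248932375 ≈ €8395570.46.

€8395570.46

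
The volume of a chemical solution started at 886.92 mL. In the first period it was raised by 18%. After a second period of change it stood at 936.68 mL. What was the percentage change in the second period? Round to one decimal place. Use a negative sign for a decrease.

-10.5%

After the first period: 886.92 × 1.18 = 1046.5656.
Second-period multiplier: 936.68 ÷ 1046.5656 ≈ 0.895.
That is a change of -10.5%.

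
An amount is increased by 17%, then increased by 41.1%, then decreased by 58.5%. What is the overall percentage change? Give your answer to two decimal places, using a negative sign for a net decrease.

A 17% increase multiplies by 1.17.
Then a 41.1% increase: 1.17 × 1.411 = 1.65087.
Then a 58.5% decrease: 1.65087 × 0.415 = 0.68511105.
Overall factor 0.68511105, i.e. -31.49%.

-31.49%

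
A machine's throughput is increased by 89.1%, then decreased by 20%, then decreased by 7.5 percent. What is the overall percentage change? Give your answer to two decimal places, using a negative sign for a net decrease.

39.93%

The combined multiplier is 1.891 × 0.8 × 0.925 = 1.39934.
That corresponds to an increase of 39.93%.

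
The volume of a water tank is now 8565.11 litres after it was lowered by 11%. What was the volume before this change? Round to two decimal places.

The overall multiplier applied was 0.89.
So the original volume was 8565.11 ÷ 0.89 ≈ 9623.72 litres.

9623.72 litres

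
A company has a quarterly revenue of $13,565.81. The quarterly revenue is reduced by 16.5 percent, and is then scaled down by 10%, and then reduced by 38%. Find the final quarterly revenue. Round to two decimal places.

$6,320.72

Each change multiplies by a factor: 0.835 × 0.9 × 0.62 = 0.46593.
$13,565.81 × 0.46593 = $6320.7178533 ≈ $6,320.72.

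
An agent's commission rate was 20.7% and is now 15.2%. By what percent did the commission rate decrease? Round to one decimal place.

The change is 15.2 − 20.7 = -5.5 percentage points.
Relative to the original 20.7%, that is -5.5 ÷ 20.7 ≈ -26.6%.
So the commission rate fell by 26.6%.

26.6%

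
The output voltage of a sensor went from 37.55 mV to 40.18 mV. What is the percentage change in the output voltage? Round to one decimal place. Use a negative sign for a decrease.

7.0%

Change: 40.18 − 37.55 = 2.63.
Relative to the original: 2.63 ÷ 37.55 ≈ 7.0%.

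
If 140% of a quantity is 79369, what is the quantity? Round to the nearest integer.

79369 ÷ 1.4 ≈ 56692.

56692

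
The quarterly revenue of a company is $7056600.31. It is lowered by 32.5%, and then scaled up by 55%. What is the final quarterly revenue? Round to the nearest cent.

$7382968.07

Each change multiplies by a factor: 0.675 × 1.55 = 1.04625.
$7056600.31 × 1.04625 = $7382968.0743375 ≈ $7382968.07.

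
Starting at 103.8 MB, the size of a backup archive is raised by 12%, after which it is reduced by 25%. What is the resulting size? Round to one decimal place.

87.2 MB

Each change multiplies by a factor: 1.12 × 0.75 = 0.84.
103.8 × 0.84 = 87.192 ≈ 87.2.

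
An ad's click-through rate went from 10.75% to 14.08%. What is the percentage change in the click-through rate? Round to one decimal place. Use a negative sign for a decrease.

The change is 14.08 − 10.75 = 3.33 percentage points.
Relative to the original 10.75%, that is 3.33 ÷ 10.75 ≈ 31.0%.

31.0%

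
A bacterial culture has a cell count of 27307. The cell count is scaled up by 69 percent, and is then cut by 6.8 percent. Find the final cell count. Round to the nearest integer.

Each change multiplies by a factor: 1.69 × 0.932 = 1.57508.
27307 × 1.57508 = 43010.70956 ≈ 43011.

43011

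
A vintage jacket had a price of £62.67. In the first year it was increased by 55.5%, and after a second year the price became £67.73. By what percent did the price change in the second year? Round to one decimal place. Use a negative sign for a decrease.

-30.5%

After the first year: £62.67 × 1.555 = £97.45185.
Second-year multiplier: £67.73 ÷ £97.45185 ≈ 0.69501.
That is a change of -30.5%.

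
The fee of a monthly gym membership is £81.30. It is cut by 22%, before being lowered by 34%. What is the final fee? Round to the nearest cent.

£41.85

Apply the 22% decrease: £81.30 × 0.78 = £63.414.
34% decrease: £63.414 × 0.66 = £41.85324 ≈ £41.85.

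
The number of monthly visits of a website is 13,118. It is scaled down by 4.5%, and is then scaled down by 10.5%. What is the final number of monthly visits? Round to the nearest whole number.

4.5% decrease: 13,118 × 0.955 = 12527.69.
After the 10.5% decrease: 12527.69 × 0.895 = 11212.28255 ≈ 11,212.

11,212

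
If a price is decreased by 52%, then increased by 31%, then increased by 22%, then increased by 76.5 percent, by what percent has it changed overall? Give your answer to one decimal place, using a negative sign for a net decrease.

35.4%

The combined multiplier is 0.48 × 1.31 × 1.22 × 1.765 = 1.35399504.
That corresponds to an increase of 35.4%.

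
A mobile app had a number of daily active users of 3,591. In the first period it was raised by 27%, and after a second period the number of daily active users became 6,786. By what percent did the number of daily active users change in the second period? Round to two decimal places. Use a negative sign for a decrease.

48.80%

After the first period: 3,591 × 1.27 = 4560.57.
Second-period multiplier: 6,786 ÷ 4560.57 ≈ 1.487972.
That is a change of 48.80%.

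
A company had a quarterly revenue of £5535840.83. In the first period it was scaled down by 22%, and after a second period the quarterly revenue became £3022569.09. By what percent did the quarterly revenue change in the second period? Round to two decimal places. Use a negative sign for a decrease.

-30.00%

After the first period: £5535840.83 × 0.78 = £4317955.8474.
Second-period multiplier: £3022569.09 ÷ £4317955.8474 ≈ 0.7.
That is a change of -30.00%.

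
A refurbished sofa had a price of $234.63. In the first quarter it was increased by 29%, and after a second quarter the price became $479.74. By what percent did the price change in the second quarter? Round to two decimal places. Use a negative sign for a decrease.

After the first quarter: $234.63 × 1.29 = $302.6727.
Second-quarter multiplier: $479.74 ÷ $302.6727 ≈ 1.585012.
That is a change of 58.50%.

58.50%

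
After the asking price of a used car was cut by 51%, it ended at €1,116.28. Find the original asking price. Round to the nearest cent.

The overall multiplier applied was 0.49.
So the original asking price was €1,116.28 ÷ 0.49 ≈ €2,278.12.

€2,278.12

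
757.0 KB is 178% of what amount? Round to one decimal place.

757.0 KB ÷ 1.78 ≈ 425.3 KB.

425.3 KB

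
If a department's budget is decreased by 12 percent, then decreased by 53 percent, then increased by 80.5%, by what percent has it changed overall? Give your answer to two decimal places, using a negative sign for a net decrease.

A 12% decrease multiplies by 0.88.
Then a 53% decrease: 0.88 × 0.47 = 0.4136.
Then an 80.5% increase: 0.4136 × 1.805 = 0.746548.
Overall factor 0.746548, i.e. -25.35%.

-25.35%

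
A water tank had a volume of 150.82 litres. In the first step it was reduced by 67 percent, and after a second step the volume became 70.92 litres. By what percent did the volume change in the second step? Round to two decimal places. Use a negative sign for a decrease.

42.49%

After the first step: 150.82 × 0.33 = 49.7706.
Second-step multiplier: 70.92 ÷ 49.7706 ≈ 1.424938.
That is a change of 42.49%.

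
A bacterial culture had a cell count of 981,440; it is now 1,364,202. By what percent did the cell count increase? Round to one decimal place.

39.0%

Change: 1,364,202 − 981,440 = 382,762.
Relative to the original: 382,762 ÷ 981,440 ≈ 39.0%.
So the cell count increased by 39.0%.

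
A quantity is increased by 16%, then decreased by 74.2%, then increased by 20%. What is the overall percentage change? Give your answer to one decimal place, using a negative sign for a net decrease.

-64.1%

The combined multiplier is 1.16 × 0.258 × 1.2 = 0.359136.
That corresponds to a decrease of 64.1%.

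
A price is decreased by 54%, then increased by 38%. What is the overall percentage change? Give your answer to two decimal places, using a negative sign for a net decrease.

-36.52%

A 54% decrease multiplies by 0.46.
Then a 38% increase: 0.46 × 1.38 = 0.6348.
Overall factor 0.6348, i.e. -36.52%.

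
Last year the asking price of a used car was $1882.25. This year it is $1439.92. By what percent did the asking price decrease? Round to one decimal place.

23.5%

Change: $1439.92 − $1882.25 = -$442.33.
Relative to the original: -$442.33 ÷ $1882.25 ≈ -23.5%.
So the asking price decreased by 23.5%.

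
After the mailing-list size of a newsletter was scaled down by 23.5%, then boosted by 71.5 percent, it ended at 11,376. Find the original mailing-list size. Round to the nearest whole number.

Undoing the 71.5% increase: 11,376 ÷ 1.715 ≈ 6633.236152.
Undoing the 23.5% decrease: 6633.236152 ÷ 0.765 ≈ 8,671.

8,671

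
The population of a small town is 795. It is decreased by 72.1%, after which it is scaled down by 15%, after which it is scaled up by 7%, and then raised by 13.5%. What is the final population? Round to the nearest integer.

229

Apply the 72.1% decrease: 795 × 0.279 = 221.805.
After the 15% decrease: 221.805 × 0.85 = 188.53425.
7% increase: 188.53425 × 1.07 = 201.7316475.
After the 13.5% increase: 201.7316475 × 1.135 = 228.9654199125 ≈ 229.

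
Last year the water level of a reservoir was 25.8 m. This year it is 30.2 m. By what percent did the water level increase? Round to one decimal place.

17.1%

Change: 30.2 − 25.8 = 4.4.
Relative to the original: 4.4 ÷ 25.8 ≈ 17.1%.
So the water level increased by 17.1%.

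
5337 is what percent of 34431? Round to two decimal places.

15.50%

5337 ÷ 34431 ≈ 15.50%.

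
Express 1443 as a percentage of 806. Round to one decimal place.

1443 ÷ 806 ≈ 179.0%.

179.0%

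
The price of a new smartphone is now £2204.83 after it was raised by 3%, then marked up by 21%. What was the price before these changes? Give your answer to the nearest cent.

Undoing the 21% increase: £2204.83 ÷ 1.21 ≈ £1822.173554.
Undoing the 3% increase: £1822.173554 ÷ 1.03 ≈ £1769.10.

£1769.10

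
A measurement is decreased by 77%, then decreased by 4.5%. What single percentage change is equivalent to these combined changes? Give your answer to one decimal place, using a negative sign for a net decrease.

-78.0%

The combined multiplier is 0.23 × 0.955 = 0.21965.
That corresponds to a decrease of 78.0%.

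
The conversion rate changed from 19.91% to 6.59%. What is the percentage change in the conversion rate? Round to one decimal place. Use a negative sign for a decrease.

-66.9%

The change is 6.59 − 19.91 = -13.32 percentage points.
Relative to the original 19.91%, that is -13.32 ÷ 19.91 ≈ -66.9%.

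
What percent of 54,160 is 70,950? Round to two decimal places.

70,950 ÷ 54,160 ≈ 131.00%.

131.00%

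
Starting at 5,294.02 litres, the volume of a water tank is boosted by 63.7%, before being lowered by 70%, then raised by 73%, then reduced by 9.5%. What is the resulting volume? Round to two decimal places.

Each change multiplies by a factor: 1.637 × 0.3 × 1.73 × 0.905 = 0.768890715.
5,294.02 × 0.768890715 = 4070.5228230243 ≈ 4,070.52.

4,070.52 litres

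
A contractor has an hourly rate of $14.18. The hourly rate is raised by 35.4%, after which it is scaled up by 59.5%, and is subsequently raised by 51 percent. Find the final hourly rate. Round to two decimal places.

$46.24

35.4% increase: $14.18 × 1.354 = $19.19972.
After the 59.5% increase: $19.19972 × 1.595 = $30.6235534.
After the 51% increase: $30.6235534 × 1.51 = $46.241565634 ≈ $46.24.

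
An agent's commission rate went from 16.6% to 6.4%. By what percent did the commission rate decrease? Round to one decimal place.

The change is 6.4 − 16.6 = -10.2 percentage points.
Relative to the original 16.6%, that is -10.2 ÷ 16.6 ≈ -61.4%.
So the commission rate fell by 61.4%.

61.4%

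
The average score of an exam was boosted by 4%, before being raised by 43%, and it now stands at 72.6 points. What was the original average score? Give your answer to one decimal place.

The overall multiplier applied was 1.04 × 1.43 = 1.4872.
So the original average score was 72.6 ÷ 1.4872 ≈ 48.8 points.

48.8 points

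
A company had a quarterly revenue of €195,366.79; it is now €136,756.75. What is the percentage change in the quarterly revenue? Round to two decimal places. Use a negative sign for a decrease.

Change: €136,756.75 − €195,366.79 = -€58,610.04.
Relative to the original: -€58,610.04 ÷ €195,366.79 ≈ -30.00%.

-30.00%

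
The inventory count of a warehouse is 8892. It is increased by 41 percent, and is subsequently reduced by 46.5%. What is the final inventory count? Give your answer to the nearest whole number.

After the 41% increase: 8892 × 1.41 = 12537.72.
Apply the 46.5% decrease: 12537.72 × 0.535 = 6707.6802 ≈ 6708.

6708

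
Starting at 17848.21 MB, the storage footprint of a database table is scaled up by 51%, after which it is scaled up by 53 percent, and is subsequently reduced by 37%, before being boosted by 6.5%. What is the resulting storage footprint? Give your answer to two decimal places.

After the 51% increase: 17848.21 × 1.51 = 26950.7971.
After the 53% increase: 26950.7971 × 1.53 = 41234.719563.
Apply the 37% decrease: 41234.719563 × 0.63 = 25977.87332469.
Apply the 6.5% increase: 25977.87332469 × 1.065 = 27666.43509079485 ≈ 27666.44.

27666.44 MB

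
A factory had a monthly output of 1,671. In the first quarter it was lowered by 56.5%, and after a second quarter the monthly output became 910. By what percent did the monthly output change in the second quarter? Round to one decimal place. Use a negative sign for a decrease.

After the first quarter: 1,671 × 0.435 = 726.885.
Second-quarter multiplier: 910 ÷ 726.885 ≈ 1.25192.
That is a change of 25.2%.

25.2%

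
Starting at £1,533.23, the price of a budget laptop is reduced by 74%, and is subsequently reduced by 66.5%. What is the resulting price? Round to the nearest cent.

Each change multiplies by a factor: 0.26 × 0.335 = 0.0871.
£1,533.23 × 0.0871 = £133.544333 ≈ £133.54.

£133.54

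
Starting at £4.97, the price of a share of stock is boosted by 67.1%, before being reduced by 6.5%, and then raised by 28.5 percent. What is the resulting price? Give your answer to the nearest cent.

Each change multiplies by a factor: 1.671 × 0.935 × 1.285 = 2.007664725.
£4.97 × 2.007664725 = £9.97809368325 ≈ £9.98.

£9.98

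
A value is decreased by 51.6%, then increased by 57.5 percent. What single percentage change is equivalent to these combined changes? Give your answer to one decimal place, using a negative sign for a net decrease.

The combined multiplier is 0.484 × 1.575 = 0.7623.
That corresponds to a decrease of 23.8%.

-23.8%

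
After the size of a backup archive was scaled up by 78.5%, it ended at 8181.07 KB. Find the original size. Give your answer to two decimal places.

4583.23 KB

The overall multiplier applied was 1.785.
So the original size was 8181.07 ÷ 1.785 ≈ 4583.23 KB.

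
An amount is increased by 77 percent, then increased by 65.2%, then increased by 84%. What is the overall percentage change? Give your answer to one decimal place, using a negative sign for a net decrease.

The combined multiplier is 1.77 × 1.652 × 1.84 = 5.3802336.
That corresponds to an increase of 438.0%.

438.0%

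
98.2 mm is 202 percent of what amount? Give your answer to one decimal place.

98.2 mm ÷ 2.02 ≈ 48.6 mm.

48.6 mm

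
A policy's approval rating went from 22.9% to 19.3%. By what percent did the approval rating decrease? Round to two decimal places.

15.72%

The change is 19.3 − 22.9 = -3.6 percentage points.
Relative to the original 22.9%, that is -3.6 ÷ 22.9 ≈ -15.72%.
So the approval rating fell by 15.72%.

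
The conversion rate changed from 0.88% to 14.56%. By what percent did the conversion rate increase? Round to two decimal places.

1554.55%

The change is 14.56 − 0.88 = 13.68 percentage points.
Relative to the original 0.88%, that is 13.68 ÷ 0.88 ≈ 1554.55%.
So the conversion rate rose by 1554.55%.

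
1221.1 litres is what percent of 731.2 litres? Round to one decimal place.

1221.1 litres ÷ 731.2 litres ≈ 167.0%.

167.0%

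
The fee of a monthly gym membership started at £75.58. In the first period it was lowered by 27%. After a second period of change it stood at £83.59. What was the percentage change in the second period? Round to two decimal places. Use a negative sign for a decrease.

51.50%

After the first period: £75.58 × 0.73 = £55.1734.
Second-period multiplier: £83.59 ÷ £55.1734 ≈ 1.515042.
That is a change of 51.50%.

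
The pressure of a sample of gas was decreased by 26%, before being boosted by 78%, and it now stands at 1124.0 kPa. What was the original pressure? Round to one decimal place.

The overall multiplier applied was 0.74 × 1.78 = 1.3172.
So the original pressure was 1124.0 ÷ 1.3172 ≈ 853.3 kPa.

853.3 kPa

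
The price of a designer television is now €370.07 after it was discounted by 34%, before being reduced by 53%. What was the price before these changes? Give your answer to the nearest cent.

Undoing the 53% decrease: €370.07 ÷ 0.47 ≈ €787.382979.
Undoing the 34% decrease: €787.382979 ÷ 0.66 ≈ €1,193.00.

€1,193.00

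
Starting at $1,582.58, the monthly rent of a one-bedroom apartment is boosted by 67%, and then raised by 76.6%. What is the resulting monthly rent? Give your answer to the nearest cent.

$4,667.38

67% increase: $1,582.58 × 1.67 = $2642.9086.
Apply the 76.6% increase: $2642.9086 × 1.766 = $4667.3765876 ≈ $4,667.38.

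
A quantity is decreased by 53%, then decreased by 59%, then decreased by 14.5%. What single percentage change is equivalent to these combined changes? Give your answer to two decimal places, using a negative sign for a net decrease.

A 53% decrease multiplies by 0.47.
Then a 59% decrease: 0.47 × 0.41 = 0.1927.
Then a 14.5% decrease: 0.1927 × 0.855 = 0.1647585.
Overall factor 0.1647585, i.e. -83.52%.

-83.52%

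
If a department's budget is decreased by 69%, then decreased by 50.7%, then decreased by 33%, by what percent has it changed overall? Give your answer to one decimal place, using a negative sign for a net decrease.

A 69% decrease multiplies by 0.31.
Then a 50.7% decrease: 0.31 × 0.493 = 0.15283.
Then a 33% decrease: 0.15283 × 0.67 = 0.1023961.
Overall factor 0.1023961, i.e. -89.8%.

-89.8%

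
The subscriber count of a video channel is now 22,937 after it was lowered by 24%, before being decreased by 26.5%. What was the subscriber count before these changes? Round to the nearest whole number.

41,062

The overall multiplier applied was 0.76 × 0.735 = 0.5586.
So the original subscriber count was 22,937 ÷ 0.5586 ≈ 41,062.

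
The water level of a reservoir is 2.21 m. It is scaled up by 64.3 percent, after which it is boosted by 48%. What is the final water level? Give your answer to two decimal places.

Each change multiplies by a factor: 1.643 × 1.48 = 2.43164.
2.21 × 2.43164 = 5.3739244 ≈ 5.37.

5.37 m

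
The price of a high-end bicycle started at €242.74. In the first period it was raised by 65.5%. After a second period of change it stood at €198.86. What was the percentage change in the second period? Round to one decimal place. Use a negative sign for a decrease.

After the first period: €242.74 × 1.655 = €401.7347.
Second-period multiplier: €198.86 ÷ €401.7347 ≈ 0.495.
That is a change of -50.5%.

-50.5%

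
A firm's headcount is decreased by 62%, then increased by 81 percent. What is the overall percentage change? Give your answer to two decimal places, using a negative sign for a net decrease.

A 62% decrease multiplies by 0.38.
Then an 81% increase: 0.38 × 1.81 = 0.6878.
Overall factor 0.6878, i.e. -31.22%.

-31.22%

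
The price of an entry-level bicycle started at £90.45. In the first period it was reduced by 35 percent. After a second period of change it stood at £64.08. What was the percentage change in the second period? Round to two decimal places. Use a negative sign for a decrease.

After the first period: £90.45 × 0.65 = £58.7925.
Second-period multiplier: £64.08 ÷ £58.7925 ≈ 1.089935.
That is a change of 8.99%.

8.99%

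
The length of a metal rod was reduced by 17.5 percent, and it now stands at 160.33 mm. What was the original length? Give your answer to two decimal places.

The overall multiplier applied was 0.825.
So the original length was 160.33 ÷ 0.825 ≈ 194.34 mm.

194.34 mm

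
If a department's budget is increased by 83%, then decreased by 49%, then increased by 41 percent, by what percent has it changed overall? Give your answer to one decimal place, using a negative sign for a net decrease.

31.6%

An 83% increase multiplies by 1.83.
Then a 49% decrease: 1.83 × 0.51 = 0.9333.
Then a 41% increase: 0.9333 × 1.41 = 1.315953.
Overall factor 1.315953, i.e. 31.6%.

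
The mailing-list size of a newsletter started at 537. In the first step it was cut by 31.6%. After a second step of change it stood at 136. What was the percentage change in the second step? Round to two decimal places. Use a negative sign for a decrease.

-62.97%

After the first step: 537 × 0.684 = 367.308.
Second-step multiplier: 136 ÷ 367.308 ≈ 0.370261.
That is a change of -62.97%.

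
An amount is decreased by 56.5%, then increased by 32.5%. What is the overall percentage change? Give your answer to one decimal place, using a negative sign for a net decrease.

A 56.5% decrease multiplies by 0.435.
Then a 32.5% increase: 0.435 × 1.325 = 0.576375.
Overall factor 0.576375, i.e. -42.4%.

-42.4%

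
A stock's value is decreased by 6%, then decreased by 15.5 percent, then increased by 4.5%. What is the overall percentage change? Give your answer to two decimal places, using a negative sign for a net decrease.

A 6% decrease multiplies by 0.94.
Then a 15.5% decrease: 0.94 × 0.845 = 0.7943.
Then a 4.5% increase: 0.7943 × 1.045 = 0.8300435.
Overall factor 0.8300435, i.e. -17.00%.

-17.00%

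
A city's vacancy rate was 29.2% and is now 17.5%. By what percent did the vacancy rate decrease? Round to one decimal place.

The change is 17.5 − 29.2 = -11.7 percentage points.
Relative to the original 29.2%, that is -11.7 ÷ 29.2 ≈ -40.1%.
So the vacancy rate fell by 40.1%.

40.1%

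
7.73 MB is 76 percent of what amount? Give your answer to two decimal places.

7.73 MB ÷ 0.76 ≈ 10.17 MB.

10.17 MB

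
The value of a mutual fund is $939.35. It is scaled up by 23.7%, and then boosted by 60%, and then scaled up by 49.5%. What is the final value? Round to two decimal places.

$2779.45

Each change multiplies by a factor: 1.237 × 1.6 × 1.495 = 2.958904.
$939.35 × 2.958904 = $2779.4464724 ≈ $2779.45.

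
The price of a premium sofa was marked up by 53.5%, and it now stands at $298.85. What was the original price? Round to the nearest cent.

$194.69

The overall multiplier applied was 1.535.
So the original price was $298.85 ÷ 1.535 ≈ $194.69.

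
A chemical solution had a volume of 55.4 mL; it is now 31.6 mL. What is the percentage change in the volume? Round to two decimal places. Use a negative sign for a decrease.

-42.96%

Change: 31.6 − 55.4 = -23.8.
Relative to the original: -23.8 ÷ 55.4 ≈ -42.96%.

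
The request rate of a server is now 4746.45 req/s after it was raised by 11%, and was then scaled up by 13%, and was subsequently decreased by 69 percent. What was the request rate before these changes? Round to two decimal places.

12206.91 req/s

The overall multiplier applied was 1.11 × 1.13 × 0.31 = 0.388833.
So the original request rate was 4746.45 ÷ 0.388833 ≈ 12206.91 req/s.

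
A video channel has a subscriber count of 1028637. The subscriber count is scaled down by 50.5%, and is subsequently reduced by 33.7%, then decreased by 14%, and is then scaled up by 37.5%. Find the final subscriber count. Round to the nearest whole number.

Apply the 50.5% decrease: 1028637 × 0.495 = 509175.315.
Apply the 33.7% decrease: 509175.315 × 0.663 = 337583.233845.
14% decrease: 337583.233845 × 0.86 = 290321.5811067.
37.5% increase: 290321.5811067 × 1.375 = 399192.1740217125 ≈ 399192.

399192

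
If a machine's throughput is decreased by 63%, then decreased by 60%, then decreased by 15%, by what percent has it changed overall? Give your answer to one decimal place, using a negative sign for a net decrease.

The combined multiplier is 0.37 × 0.4 × 0.85 = 0.1258.
That corresponds to a decrease of 87.4%.

-87.4%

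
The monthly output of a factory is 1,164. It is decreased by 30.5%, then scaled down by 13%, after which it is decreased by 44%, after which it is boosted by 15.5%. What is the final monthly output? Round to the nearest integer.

After the 30.5% decrease: 1,164 × 0.695 = 808.98.
13% decrease: 808.98 × 0.87 = 703.8126.
44% decrease: 703.8126 × 0.56 = 394.135056.
15.5% increase: 394.135056 × 1.155 = 455.22598968 ≈ 455.

455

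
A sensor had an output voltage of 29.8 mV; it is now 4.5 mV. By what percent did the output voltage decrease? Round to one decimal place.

Change: 4.5 − 29.8 = -25.3.
Relative to the original: -25.3 ÷ 29.8 ≈ -84.9%.
So the output voltage decreased by 84.9%.

84.9%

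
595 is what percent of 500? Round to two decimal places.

119.00%

595 ÷ 500 = 119.00%.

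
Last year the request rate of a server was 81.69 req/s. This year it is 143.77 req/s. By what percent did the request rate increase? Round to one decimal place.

Change: 143.77 − 81.69 = 62.08.
Relative to the original: 62.08 ÷ 81.69 ≈ 76.0%.
So the request rate increased by 76.0%.

76.0%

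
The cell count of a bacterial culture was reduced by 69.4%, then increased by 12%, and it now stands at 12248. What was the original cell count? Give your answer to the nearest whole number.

The overall multiplier applied was 0.306 × 1.12 = 0.34272.
So the original cell count was 12248 ÷ 0.34272 ≈ 35738.

35738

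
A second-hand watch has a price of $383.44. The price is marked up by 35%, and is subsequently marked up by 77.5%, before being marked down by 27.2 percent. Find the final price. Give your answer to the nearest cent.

35% increase: $383.44 × 1.35 = $517.644.
Apply the 77.5% increase: $517.644 × 1.775 = $918.8181.
27.2% decrease: $918.8181 × 0.728 = $668.8995768 ≈ $668.90.

$668.90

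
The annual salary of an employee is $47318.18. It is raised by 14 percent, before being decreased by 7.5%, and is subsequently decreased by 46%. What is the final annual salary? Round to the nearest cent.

$26944.39

Apply the 14% increase: $47318.18 × 1.14 = $53942.7252.
7.5% decrease: $53942.7252 × 0.925 = $49897.02081.
Apply the 46% decrease: $49897.02081 × 0.54 = $26944.3912374 ≈ $26944.39.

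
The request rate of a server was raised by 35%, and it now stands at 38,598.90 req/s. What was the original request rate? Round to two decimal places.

The overall multiplier applied was 1.35.
So the original request rate was 38,598.90 ÷ 1.35 ≈ 28,591.78 req/s.

28,591.78 req/s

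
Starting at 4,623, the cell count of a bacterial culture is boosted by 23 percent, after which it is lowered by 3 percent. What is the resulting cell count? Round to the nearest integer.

Each change multiplies by a factor: 1.23 × 0.97 = 1.1931.
4,623 × 1.1931 = 5515.7013 ≈ 5,516.

5,516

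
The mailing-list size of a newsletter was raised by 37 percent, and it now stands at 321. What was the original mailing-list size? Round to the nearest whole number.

234

The overall multiplier applied was 1.37.
So the original mailing-list size was 321 ÷ 1.37 ≈ 234.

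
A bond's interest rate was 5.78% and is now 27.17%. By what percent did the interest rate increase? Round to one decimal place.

The change is 27.17 − 5.78 = 21.39 percentage points.
Relative to the original 5.78%, that is 21.39 ÷ 5.78 ≈ 370.1%.
So the interest rate rose by 370.1%.

370.1%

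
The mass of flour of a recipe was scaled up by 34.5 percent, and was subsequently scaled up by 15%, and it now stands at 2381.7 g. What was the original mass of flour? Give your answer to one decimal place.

1539.8 g

Undoing the 15% increase: 2381.7 ÷ 1.15 ≈ 2071.043478.
Undoing the 34.5% increase: 2071.043478 ÷ 1.345 ≈ 1539.8 g.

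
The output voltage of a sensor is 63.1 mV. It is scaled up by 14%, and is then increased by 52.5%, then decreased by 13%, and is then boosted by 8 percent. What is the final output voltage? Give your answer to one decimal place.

Apply the 14% increase: 63.1 × 1.14 = 71.934.
52.5% increase: 71.934 × 1.525 = 109.69935.
Apply the 13% decrease: 109.69935 × 0.87 = 95.4384345.
After the 8% increase: 95.4384345 × 1.08 = 103.07350926 ≈ 103.1.

103.1 mV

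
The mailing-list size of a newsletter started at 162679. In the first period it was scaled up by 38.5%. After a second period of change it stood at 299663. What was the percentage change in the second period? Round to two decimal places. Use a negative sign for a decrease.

33.00%

After the first period: 162679 × 1.385 = 225310.415.
Second-period multiplier: 299663 ÷ 225310.415 ≈ 1.330001.
That is a change of 33.00%.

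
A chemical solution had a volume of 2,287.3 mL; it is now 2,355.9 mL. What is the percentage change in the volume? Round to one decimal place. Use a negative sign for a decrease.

Change: 2,355.9 − 2,287.3 = 68.6.
Relative to the original: 68.6 ÷ 2,287.3 ≈ 3.0%.

3.0%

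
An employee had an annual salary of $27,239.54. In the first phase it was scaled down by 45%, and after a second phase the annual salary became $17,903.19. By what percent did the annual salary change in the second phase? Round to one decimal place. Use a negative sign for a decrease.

After the first phase: $27,239.54 × 0.55 = $14981.747.
Second-phase multiplier: $17,903.19 ÷ $14981.747 ≈ 1.195.
That is a change of 19.5%.

19.5%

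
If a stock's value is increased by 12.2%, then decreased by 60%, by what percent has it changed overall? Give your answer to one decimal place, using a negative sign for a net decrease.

-55.1%

A 12.2% increase multiplies by 1.122.
Then a 60% decrease: 1.122 × 0.4 = 0.4488.
Overall factor 0.4488, i.e. -55.1%.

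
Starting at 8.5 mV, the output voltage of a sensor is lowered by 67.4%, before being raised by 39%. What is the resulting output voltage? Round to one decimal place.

3.9 mV

67.4% decrease: 8.5 × 0.326 = 2.771.
Apply the 39% increase: 2.771 × 1.39 = 3.85169 ≈ 3.9.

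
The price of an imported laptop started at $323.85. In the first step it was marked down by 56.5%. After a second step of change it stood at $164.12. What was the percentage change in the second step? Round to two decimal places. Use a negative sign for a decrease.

After the first step: $323.85 × 0.435 = $140.87475.
Second-step multiplier: $164.12 ÷ $140.87475 ≈ 1.165007.
That is a change of 16.50%.

16.50%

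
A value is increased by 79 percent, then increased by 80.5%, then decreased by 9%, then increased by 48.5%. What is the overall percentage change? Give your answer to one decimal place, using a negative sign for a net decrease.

336.6%

A 79% increase multiplies by 1.79.
Then an 80.5% increase: 1.79 × 1.805 = 3.23095.
Then a 9% decrease: 3.23095 × 0.91 = 2.9401645.
Then a 48.5% increase: 2.9401645 × 1.485 = 4.3661442825.
Overall factor 4.3661442825, i.e. 336.6%.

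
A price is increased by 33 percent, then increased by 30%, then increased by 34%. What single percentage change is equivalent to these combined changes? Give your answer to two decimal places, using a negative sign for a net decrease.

A 33% increase multiplies by 1.33.
Then a 30% increase: 1.33 × 1.3 = 1.729.
Then a 34% increase: 1.729 × 1.34 = 2.31686.
Overall factor 2.31686, i.e. 131.69%.

131.69%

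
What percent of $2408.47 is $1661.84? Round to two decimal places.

69.00%

$1661.84 ÷ $2408.47 ≈ 69.00%.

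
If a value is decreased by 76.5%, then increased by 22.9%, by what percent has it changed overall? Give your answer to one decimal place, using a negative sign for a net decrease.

A 76.5% decrease multiplies by 0.235.
Then a 22.9% increase: 0.235 × 1.229 = 0.288815.
Overall factor 0.288815, i.e. -71.1%.

-71.1%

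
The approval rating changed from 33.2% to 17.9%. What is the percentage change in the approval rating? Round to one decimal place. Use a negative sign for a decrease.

The change is 17.9 − 33.2 = -15.3 percentage points.
Relative to the original 33.2%, that is -15.3 ÷ 33.2 ≈ -46.1%.

-46.1%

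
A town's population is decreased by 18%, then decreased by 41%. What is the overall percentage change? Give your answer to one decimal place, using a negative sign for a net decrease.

-51.6%

The combined multiplier is 0.82 × 0.59 = 0.4838.
That corresponds to a decrease of 51.6%.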